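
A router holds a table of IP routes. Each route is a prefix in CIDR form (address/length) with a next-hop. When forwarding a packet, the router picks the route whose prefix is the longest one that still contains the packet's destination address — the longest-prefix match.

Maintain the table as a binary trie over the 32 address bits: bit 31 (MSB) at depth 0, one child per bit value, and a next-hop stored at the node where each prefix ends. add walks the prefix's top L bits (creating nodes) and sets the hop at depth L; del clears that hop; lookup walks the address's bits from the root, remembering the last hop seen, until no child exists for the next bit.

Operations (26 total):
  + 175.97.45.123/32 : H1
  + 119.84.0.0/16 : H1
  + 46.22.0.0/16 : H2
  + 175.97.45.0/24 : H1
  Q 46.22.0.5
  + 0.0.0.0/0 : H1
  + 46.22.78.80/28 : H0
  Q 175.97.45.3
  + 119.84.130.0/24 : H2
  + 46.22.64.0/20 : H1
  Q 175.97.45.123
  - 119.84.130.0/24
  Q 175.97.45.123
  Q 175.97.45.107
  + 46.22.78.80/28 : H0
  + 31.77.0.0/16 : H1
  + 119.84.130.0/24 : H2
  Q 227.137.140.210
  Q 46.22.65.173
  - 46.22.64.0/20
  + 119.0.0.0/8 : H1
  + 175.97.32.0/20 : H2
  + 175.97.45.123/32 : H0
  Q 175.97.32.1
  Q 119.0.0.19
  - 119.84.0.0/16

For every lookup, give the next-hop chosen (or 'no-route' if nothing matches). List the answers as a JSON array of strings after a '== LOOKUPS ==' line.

Process each operation:
  + 175.97.45.123/32 (H1) depth=32
  + 119.84.0.0/16 (H1) depth=16
  + 46.22.0.0/16 (H2) depth=16
  + 175.97.45.0/24 (H1) depth=24
  Q 46.22.0.5: descend 0010111000010110 ; hops seen [H2] ; pick H2
  + 0.0.0.0/0 (H1) depth=0
  + 46.22.78.80/28 (H0) depth=28
  Q 175.97.45.3: descend 1010111101100001001011010 ; hops seen [H1,H1] ; pick H1
  + 119.84.130.0/24 (H2) depth=24
  + 46.22.64.0/20 (H1) depth=20
  Q 175.97.45.123: descend 10101111011000010010110101111011 ; hops seen [H1,H1,H1] ; pick H1
  - 119.84.130.0/24 clear@24
  Q 175.97.45.123: descend 10101111011000010010110101111011 ; hops seen [H1,H1,H1] ; pick H1
  Q 175.97.45.107: descend 101011110110000100101101011 ; hops seen [H1,H1] ; pick H1
  + 46.22.78.80/28 (H0) depth=28
  + 31.77.0.0/16 (H1) depth=16
  + 119.84.130.0/24 (H2) depth=24
  Q 227.137.140.210: descend 1 ; hops seen [H1] ; pick H1
  Q 46.22.65.173: descend 00101110000101100100 ; hops seen [H1,H2,H1] ; pick H1
  - 46.22.64.0/20 clear@20
  + 119.0.0.0/8 (H1) depth=8
  + 175.97.32.0/20 (H2) depth=20
  + 175.97.45.123/32 (H0) depth=32
  Q 175.97.32.1: descend 10101111011000010010 ; hops seen [H1,H2] ; pick H2
  Q 119.0.0.19: descend 011101110 ; hops seen [H1,H1] ; pick H1
  - 119.84.0.0/16 clear@16

== LOOKUPS ==
["H2","H1","H1","H1","H1","H1","H1","H2","H1"]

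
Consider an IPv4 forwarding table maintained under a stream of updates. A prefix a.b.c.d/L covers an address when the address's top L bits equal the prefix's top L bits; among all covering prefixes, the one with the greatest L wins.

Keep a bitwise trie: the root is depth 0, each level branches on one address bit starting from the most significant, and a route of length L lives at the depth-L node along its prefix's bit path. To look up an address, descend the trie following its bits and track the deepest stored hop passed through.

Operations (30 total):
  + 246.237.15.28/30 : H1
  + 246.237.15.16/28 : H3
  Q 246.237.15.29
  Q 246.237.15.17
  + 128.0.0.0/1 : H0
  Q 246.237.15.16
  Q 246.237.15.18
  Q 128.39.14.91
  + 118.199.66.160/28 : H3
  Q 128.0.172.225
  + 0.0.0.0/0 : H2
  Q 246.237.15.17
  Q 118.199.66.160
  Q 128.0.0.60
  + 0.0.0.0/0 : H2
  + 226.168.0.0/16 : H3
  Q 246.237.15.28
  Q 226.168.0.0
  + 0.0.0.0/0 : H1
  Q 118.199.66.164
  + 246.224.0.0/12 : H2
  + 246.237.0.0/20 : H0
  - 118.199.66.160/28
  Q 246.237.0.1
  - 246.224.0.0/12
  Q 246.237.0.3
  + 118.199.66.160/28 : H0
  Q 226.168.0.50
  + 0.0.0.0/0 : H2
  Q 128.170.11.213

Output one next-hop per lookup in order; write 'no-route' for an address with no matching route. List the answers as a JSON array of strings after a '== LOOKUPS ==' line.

Process each operation:
  add 246.237.15.28/30 -> H1 at depth 30
  add 246.237.15.16/28 -> H3 at depth 28
  Q 246.237.15.29: descend 111101101110110100001111000111 ; hops seen [H3,H1] ; pick H1
  Q 246.237.15.17: descend 1111011011101101000011110001 ; hops seen [H3] ; pick H3
  add 128.0.0.0/1 -> H0 at depth 1
  Q 246.237.15.16: descend 1111011011101101000011110001 ; hops seen [H0,H3] ; pick H3
  Q 246.237.15.18: descend 1111011011101101000011110001 ; hops seen [H0,H3] ; pick H3
  Q 128.39.14.91: descend 1 ; hops seen [H0] ; pick H0
  add 118.199.66.160/28 -> H3 at depth 28
  Q 128.0.172.225: descend 1 ; hops seen [H0] ; pick H0
  add 0.0.0.0/0 -> H2 at depth 0
  Q 246.237.15.17: descend 1111011011101101000011110001 ; hops seen [H2,H0,H3] ; pick H3
  Q 118.199.66.160: descend 0111011011000111010000101010 ; hops seen [H2,H3] ; pick H3
  Q 128.0.0.60: descend 1 ; hops seen [H2,H0] ; pick H0
  add 0.0.0.0/0 -> H2 at depth 0
  add 226.168.0.0/16 -> H3 at depth 16
  Q 246.237.15.28: descend 111101101110110100001111000111 ; hops seen [H2,H0,H3,H1] ; pick H1
  Q 226.168.0.0: descend 1110001010101000 ; hops seen [H2,H0,H3] ; pick H3
  add 0.0.0.0/0 -> H1 at depth 0
  Q 118.199.66.164: descend 0111011011000111010000101010 ; hops seen [H1,H3] ; pick H3
  add 246.224.0.0/12 -> H2 at depth 12
  add 246.237.0.0/20 -> H0 at depth 20
  - 118.199.66.160/28 clear@28
  Q 246.237.0.1: descend 11110110111011010000 ; hops seen [H1,H0,H2,H0] ; pick H0
  - 246.224.0.0/12 clear@12
  Q 246.237.0.3: descend 11110110111011010000 ; hops seen [H1,H0,H0] ; pick H0
  add 118.199.66.160/28 -> H0 at depth 28
  Q 226.168.0.50: descend 1110001010101000 ; hops seen [H1,H0,H3] ; pick H3
  add 0.0.0.0/0 -> H2 at depth 0
  Q 128.170.11.213: descend 1 ; hops seen [H2,H0] ; pick H0

== LOOKUPS ==
["H1","H3","H3","H3","H0","H0","H3","H3","H0","H1","H3","H3","H0","H0","H3","H0"]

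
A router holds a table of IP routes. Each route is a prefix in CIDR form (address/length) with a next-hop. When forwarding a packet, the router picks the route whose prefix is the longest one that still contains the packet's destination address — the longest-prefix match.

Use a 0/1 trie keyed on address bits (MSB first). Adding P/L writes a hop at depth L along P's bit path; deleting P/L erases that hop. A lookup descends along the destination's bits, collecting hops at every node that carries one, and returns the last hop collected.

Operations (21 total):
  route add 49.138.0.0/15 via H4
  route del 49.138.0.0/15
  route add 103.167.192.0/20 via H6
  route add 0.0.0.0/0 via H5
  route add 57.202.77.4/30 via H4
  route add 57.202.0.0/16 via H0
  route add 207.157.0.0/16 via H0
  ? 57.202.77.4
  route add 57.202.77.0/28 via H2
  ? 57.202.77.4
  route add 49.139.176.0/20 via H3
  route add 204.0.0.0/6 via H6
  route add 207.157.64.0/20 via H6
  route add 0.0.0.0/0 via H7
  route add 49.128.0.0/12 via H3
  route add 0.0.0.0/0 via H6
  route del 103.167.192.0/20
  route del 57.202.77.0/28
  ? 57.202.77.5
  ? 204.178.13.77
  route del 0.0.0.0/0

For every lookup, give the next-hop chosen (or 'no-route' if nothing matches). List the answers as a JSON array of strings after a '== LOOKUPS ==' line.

Trace:
  + 49.138.0.0/15 (H4) depth=15
  del 49.138.0.0/15 (clear depth 15)
  + 103.167.192.0/20 (H6) depth=20
  + 0.0.0.0/0 (H5) depth=0
  + 57.202.77.4/30 (H4) depth=30
  + 57.202.0.0/16 (H0) depth=16
  + 207.157.0.0/16 (H0) depth=16
  Q 57.202.77.4: descend 001110011100101001001101000001 ; hops seen [H5,H0,H4] ; pick H4
  + 57.202.77.0/28 (H2) depth=28
  Q 57.202.77.4: descend 001110011100101001001101000001 ; hops seen [H5,H0,H2,H4] ; pick H4
  + 49.139.176.0/20 (H3) depth=20
  + 204.0.0.0/6 (H6) depth=6
  + 207.157.64.0/20 (H6) depth=20
  + 0.0.0.0/0 (H7) depth=0
  + 49.128.0.0/12 (H3) depth=12
  + 0.0.0.0/0 (H6) depth=0
  del 103.167.192.0/20 (clear depth 20)
  del 57.202.77.0/28 (clear depth 28)
  Q 57.202.77.5: descend 001110011100101001001101000001 ; hops seen [H6,H0,H4] ; pick H4
  Q 204.178.13.77: descend 110011 ; hops seen [H6,H6] ; pick H6
  del 0.0.0.0/0 (clear depth 0)

== LOOKUPS ==
["H4","H4","H4","H6"]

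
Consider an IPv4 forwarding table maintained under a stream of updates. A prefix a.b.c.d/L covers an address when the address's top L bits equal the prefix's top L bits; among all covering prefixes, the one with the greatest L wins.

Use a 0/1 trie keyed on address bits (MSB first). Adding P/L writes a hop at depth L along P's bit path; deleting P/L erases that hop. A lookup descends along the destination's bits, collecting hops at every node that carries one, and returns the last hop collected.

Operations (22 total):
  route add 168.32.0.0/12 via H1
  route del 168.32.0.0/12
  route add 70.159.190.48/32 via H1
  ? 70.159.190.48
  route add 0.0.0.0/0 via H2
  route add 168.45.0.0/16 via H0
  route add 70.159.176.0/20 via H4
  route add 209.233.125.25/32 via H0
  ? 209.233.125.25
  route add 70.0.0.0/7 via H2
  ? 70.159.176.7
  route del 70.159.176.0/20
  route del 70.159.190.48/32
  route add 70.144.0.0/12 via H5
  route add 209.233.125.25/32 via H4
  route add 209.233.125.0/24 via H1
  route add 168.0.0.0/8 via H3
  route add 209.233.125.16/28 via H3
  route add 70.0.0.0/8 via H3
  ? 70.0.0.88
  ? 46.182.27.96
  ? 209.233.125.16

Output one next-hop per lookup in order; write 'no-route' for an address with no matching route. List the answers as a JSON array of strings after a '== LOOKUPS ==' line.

Process each operation:
  + 168.32.0.0/12 (H1) depth=12
  - 168.32.0.0/12 clear@12
  + 70.159.190.48/32 (H1) depth=32
  lookup 70.159.190.48: bits 01000110100111111011111000110000 walk d0:-→d1:-→d2:-→d3:-→d4:-→d5:-→d6:-→d7:-→d8:-→d9:-→d10:-→d11:-→d12:-→d13:-→d14:-→d15:-→d16:-→d17:-→d18:-→d19:-→d20:-→d21:-→d22:-→d23:-→d24:-→d25:-→d26:-→d27:-→d28:-→d29:-→d30:-→d31:-→d32:H1 -> H1
  + 0.0.0.0/0 (H2) depth=0
  + 168.45.0.0/16 (H0) depth=16
  + 70.159.176.0/20 (H4) depth=20
  + 209.233.125.25/32 (H0) depth=32
  lookup 209.233.125.25: bits 11010001111010010111110100011001 walk d0:H2→d1:-→d2:-→d3:-→d4:-→d5:-→d6:-→d7:-→d8:-→d9:-→d10:-→d11:-→d12:-→d13:-→d14:-→d15:-→d16:-→d17:-→d18:-→d19:-→d20:-→d21:-→d22:-→d23:-→d24:-→d25:-→d26:-→d27:-→d28:-→d29:-→d30:-→d31:-→d32:H0 -> H0
  + 70.0.0.0/7 (H2) depth=7
  lookup 70.159.176.7: bits 01000110100111111011 walk d0:H2→d1:-→d2:-→d3:-→d4:-→d5:-→d6:-→d7:H2→d8:-→d9:-→d10:-→d11:-→d12:-→d13:-→d14:-→d15:-→d16:-→d17:-→d18:-→d19:-→d20:H4 -> H4
  - 70.159.176.0/20 clear@20
  - 70.159.190.48/32 clear@32
  + 70.144.0.0/12 (H5) depth=12
  + 209.233.125.25/32 (H4) depth=32
  + 209.233.125.0/24 (H1) depth=24
  + 168.0.0.0/8 (H3) depth=8
  + 209.233.125.16/28 (H3) depth=28
  + 70.0.0.0/8 (H3) depth=8
  lookup 70.0.0.88: bits 01000110 walk d0:H2→d1:-→d2:-→d3:-→d4:-→d5:-→d6:-→d7:H2→d8:H3 -> H3
  lookup 46.182.27.96: bits 0 walk d0:H2→d1:- -> H2
  lookup 209.233.125.16: bits 1101000111101001011111010001 walk d0:H2→d1:-→d2:-→d3:-→d4:-→d5:-→d6:-→d7:-→d8:-→d9:-→d10:-→d11:-→d12:-→d13:-→d14:-→d15:-→d16:-→d17:-→d18:-→d19:-→d20:-→d21:-→d22:-→d23:-→d24:H1→d25:-→d26:-→d27:-→d28:H3 -> H3

== LOOKUPS ==
["H1","H0","H4","H3","H2","H3"]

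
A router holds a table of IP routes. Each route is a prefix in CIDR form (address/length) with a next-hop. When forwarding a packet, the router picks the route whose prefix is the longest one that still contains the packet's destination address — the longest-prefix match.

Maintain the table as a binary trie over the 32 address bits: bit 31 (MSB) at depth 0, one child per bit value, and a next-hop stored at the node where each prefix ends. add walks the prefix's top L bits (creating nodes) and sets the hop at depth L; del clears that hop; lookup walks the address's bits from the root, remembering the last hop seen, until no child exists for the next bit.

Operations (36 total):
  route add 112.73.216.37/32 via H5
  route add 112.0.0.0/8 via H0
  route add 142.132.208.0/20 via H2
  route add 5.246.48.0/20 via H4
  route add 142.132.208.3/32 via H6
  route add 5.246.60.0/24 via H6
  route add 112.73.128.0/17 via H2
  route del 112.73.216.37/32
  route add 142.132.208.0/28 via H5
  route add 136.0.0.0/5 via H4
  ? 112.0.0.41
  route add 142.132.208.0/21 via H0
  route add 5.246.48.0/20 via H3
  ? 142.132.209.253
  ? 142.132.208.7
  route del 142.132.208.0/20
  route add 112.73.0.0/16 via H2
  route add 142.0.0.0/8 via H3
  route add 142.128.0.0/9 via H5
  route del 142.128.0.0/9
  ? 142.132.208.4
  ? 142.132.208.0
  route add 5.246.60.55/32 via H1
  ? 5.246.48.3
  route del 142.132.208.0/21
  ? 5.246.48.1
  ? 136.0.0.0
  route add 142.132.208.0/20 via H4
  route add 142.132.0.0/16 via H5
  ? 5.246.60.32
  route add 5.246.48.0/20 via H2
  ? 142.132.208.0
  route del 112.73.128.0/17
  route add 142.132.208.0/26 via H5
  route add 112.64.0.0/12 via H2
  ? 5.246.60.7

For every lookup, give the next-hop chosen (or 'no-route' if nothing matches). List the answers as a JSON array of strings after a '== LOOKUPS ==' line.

Trace:
  + 112.73.216.37/32 (H5) depth=32
  + 112.0.0.0/8 (H0) depth=8
  + 142.132.208.0/20 (H2) depth=20
  + 5.246.48.0/20 (H4) depth=20
  + 142.132.208.3/32 (H6) depth=32
  + 5.246.60.0/24 (H6) depth=24
  + 112.73.128.0/17 (H2) depth=17
  del 112.73.216.37/32 (clear depth 32)
  + 142.132.208.0/28 (H5) depth=28
  + 136.0.0.0/5 (H4) depth=5
  lookup 112.0.0.41: bits 011100000 walk d0:-→d1:-→d2:-→d3:-→d4:-→d5:-→d6:-→d7:-→d8:H0→d9:- -> H0
  + 142.132.208.0/21 (H0) depth=21
  + 5.246.48.0/20 (H3) depth=20
  lookup 142.132.209.253: bits 10001110100001001101000 walk d0:-→d1:-→d2:-→d3:-→d4:-→d5:H4→d6:-→d7:-→d8:-→d9:-→d10:-→d11:-→d12:-→d13:-→d14:-→d15:-→d16:-→d17:-→d18:-→d19:-→d20:H2→d21:H0→d22:-→d23:- -> H0
  lookup 142.132.208.7: bits 10001110100001001101000000000 walk d0:-→d1:-→d2:-→d3:-→d4:-→d5:H4→d6:-→d7:-→d8:-→d9:-→d10:-→d11:-→d12:-→d13:-→d14:-→d15:-→d16:-→d17:-→d18:-→d19:-→d20:H2→d21:H0→d22:-→d23:-→d24:-→d25:-→d26:-→d27:-→d28:H5→d29:- -> H5
  del 142.132.208.0/20 (clear depth 20)
  + 112.73.0.0/16 (H2) depth=16
  + 142.0.0.0/8 (H3) depth=8
  + 142.128.0.0/9 (H5) depth=9
  del 142.128.0.0/9 (clear depth 9)
  lookup 142.132.208.4: bits 10001110100001001101000000000 walk d0:-→d1:-→d2:-→d3:-→d4:-→d5:H4→d6:-→d7:-→d8:H3→d9:-→d10:-→d11:-→d12:-→d13:-→d14:-→d15:-→d16:-→d17:-→d18:-→d19:-→d20:-→d21:H0→d22:-→d23:-→d24:-→d25:-→d26:-→d27:-→d28:H5→d29:- -> H5
  lookup 142.132.208.0: bits 100011101000010011010000000000 walk d0:-→d1:-→d2:-→d3:-→d4:-→d5:H4→d6:-→d7:-→d8:H3→d9:-→d10:-→d11:-→d12:-→d13:-→d14:-→d15:-→d16:-→d17:-→d18:-→d19:-→d20:-→d21:H0→d22:-→d23:-→d24:-→d25:-→d26:-→d27:-→d28:H5→d29:-→d30:- -> H5
  + 5.246.60.55/32 (H1) depth=32
  lookup 5.246.48.3: bits 00000101111101100011 walk d0:-→d1:-→d2:-→d3:-→d4:-→d5:-→d6:-→d7:-→d8:-→d9:-→d10:-→d11:-→d12:-→d13:-→d14:-→d15:-→d16:-→d17:-→d18:-→d19:-→d20:H3 -> H3
  del 142.132.208.0/21 (clear depth 21)
  lookup 5.246.48.1: bits 00000101111101100011 walk d0:-→d1:-→d2:-→d3:-→d4:-→d5:-→d6:-→d7:-→d8:-→d9:-→d10:-→d11:-→d12:-→d13:-→d14:-→d15:-→d16:-→d17:-→d18:-→d19:-→d20:H3 -> H3
  lookup 136.0.0.0: bits 10001 walk d0:-→d1:-→d2:-→d3:-→d4:-→d5:H4 -> H4
  + 142.132.208.0/20 (H4) depth=20
  + 142.132.0.0/16 (H5) depth=16
  lookup 5.246.60.32: bits 000001011111011000111100001 walk d0:-→d1:-→d2:-→d3:-→d4:-→d5:-→d6:-→d7:-→d8:-→d9:-→d10:-→d11:-→d12:-→d13:-→d14:-→d15:-→d16:-→d17:-→d18:-→d19:-→d20:H3→d21:-→d22:-→d23:-→d24:H6→d25:-→d26:-→d27:- -> H6
  + 5.246.48.0/20 (H2) depth=20
  lookup 142.132.208.0: bits 100011101000010011010000000000 walk d0:-→d1:-→d2:-→d3:-→d4:-→d5:H4→d6:-→d7:-→d8:H3→d9:-→d10:-→d11:-→d12:-→d13:-→d14:-→d15:-→d16:H5→d17:-→d18:-→d19:-→d20:H4→d21:-→d22:-→d23:-→d24:-→d25:-→d26:-→d27:-→d28:H5→d29:-→d30:- -> H5
  del 112.73.128.0/17 (clear depth 17)
  + 142.132.208.0/26 (H5) depth=26
  + 112.64.0.0/12 (H2) depth=12
  lookup 5.246.60.7: bits 00000101111101100011110000 walk d0:-→d1:-→d2:-→d3:-→d4:-→d5:-→d6:-→d7:-→d8:-→d9:-→d10:-→d11:-→d12:-→d13:-→d14:-→d15:-→d16:-→d17:-→d18:-→d19:-→d20:H2→d21:-→d22:-→d23:-→d24:H6→d25:-→d26:- -> H6

== LOOKUPS ==
["H0","H0","H5","H5","H5","H3","H3","H4","H6","H5","H6"]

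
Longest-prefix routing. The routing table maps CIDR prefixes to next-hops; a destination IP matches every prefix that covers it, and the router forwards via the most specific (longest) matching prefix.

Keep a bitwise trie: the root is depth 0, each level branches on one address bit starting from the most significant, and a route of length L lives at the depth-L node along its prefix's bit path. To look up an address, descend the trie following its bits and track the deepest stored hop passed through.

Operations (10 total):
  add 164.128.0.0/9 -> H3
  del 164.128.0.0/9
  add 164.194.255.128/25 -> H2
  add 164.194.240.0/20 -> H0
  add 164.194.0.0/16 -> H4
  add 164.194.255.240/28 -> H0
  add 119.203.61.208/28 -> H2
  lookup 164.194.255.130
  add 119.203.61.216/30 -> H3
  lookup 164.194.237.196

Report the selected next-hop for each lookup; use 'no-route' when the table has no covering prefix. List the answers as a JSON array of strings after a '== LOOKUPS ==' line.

Process each operation:
  + 164.128.0.0/9 (H3) depth=9
  - 164.128.0.0/9 clear@9
  + 164.194.255.128/25 (H2) depth=25
  + 164.194.240.0/20 (H0) depth=20
  + 164.194.0.0/16 (H4) depth=16
  + 164.194.255.240/28 (H0) depth=28
  + 119.203.61.208/28 (H2) depth=28
  Q 164.194.255.130: descend 1010010011000010111111111 ; hops seen [H4,H0,H2] ; pick H2
  + 119.203.61.216/30 (H3) depth=30
  Q 164.194.237.196: descend 1010010011000010111 ; hops seen [H4] ; pick H4

== LOOKUPS ==
["H2","H4"]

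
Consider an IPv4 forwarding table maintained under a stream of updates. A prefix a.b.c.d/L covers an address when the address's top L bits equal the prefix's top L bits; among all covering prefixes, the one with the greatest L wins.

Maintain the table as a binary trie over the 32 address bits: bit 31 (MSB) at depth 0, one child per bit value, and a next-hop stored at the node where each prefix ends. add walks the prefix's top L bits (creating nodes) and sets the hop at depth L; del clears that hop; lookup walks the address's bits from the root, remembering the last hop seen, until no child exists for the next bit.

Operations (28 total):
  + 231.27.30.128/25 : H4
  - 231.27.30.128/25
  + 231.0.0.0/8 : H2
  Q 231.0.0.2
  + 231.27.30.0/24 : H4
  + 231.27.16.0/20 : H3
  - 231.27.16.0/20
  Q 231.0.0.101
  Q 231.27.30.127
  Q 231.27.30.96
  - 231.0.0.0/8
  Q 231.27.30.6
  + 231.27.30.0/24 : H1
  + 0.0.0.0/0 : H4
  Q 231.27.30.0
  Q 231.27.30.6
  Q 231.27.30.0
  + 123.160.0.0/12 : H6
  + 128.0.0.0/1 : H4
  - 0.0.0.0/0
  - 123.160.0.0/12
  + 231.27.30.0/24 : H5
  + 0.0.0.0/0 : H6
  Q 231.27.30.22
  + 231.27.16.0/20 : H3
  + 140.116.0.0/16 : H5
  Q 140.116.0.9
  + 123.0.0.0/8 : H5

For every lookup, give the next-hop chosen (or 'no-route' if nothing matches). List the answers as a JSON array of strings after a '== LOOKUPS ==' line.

Process each operation:
  + 231.27.30.128/25 (H4) depth=25
  del 231.27.30.128/25 (clear depth 25)
  + 231.0.0.0/8 (H2) depth=8
  lookup 231.0.0.2: bits 11100111000 walk d0:-→d1:-→d2:-→d3:-→d4:-→d5:-→d6:-→d7:-→d8:H2→d9:-→d10:-→d11:- -> H2
  + 231.27.30.0/24 (H4) depth=24
  + 231.27.16.0/20 (H3) depth=20
  del 231.27.16.0/20 (clear depth 20)
  lookup 231.0.0.101: bits 11100111000 walk d0:-→d1:-→d2:-→d3:-→d4:-→d5:-→d6:-→d7:-→d8:H2→d9:-→d10:-→d11:- -> H2
  lookup 231.27.30.127: bits 111001110001101100011110 walk d0:-→d1:-→d2:-→d3:-→d4:-→d5:-→d6:-→d7:-→d8:H2→d9:-→d10:-→d11:-→d12:-→d13:-→d14:-→d15:-→d16:-→d17:-→d18:-→d19:-→d20:-→d21:-→d22:-→d23:-→d24:H4 -> H4
  lookup 231.27.30.96: bits 111001110001101100011110 walk d0:-→d1:-→d2:-→d3:-→d4:-→d5:-→d6:-→d7:-→d8:H2→d9:-→d10:-→d11:-→d12:-→d13:-→d14:-→d15:-→d16:-→d17:-→d18:-→d19:-→d20:-→d21:-→d22:-→d23:-→d24:H4 -> H4
  del 231.0.0.0/8 (clear depth 8)
  lookup 231.27.30.6: bits 111001110001101100011110 walk d0:-→d1:-→d2:-→d3:-→d4:-→d5:-→d6:-→d7:-→d8:-→d9:-→d10:-→d11:-→d12:-→d13:-→d14:-→d15:-→d16:-→d17:-→d18:-→d19:-→d20:-→d21:-→d22:-→d23:-→d24:H4 -> H4
  + 231.27.30.0/24 (H1) depth=24
  + 0.0.0.0/0 (H4) depth=0
  lookup 231.27.30.0: bits 111001110001101100011110 walk d0:H4→d1:-→d2:-→d3:-→d4:-→d5:-→d6:-→d7:-→d8:-→d9:-→d10:-→d11:-→d12:-→d13:-→d14:-→d15:-→d16:-→d17:-→d18:-→d19:-→d20:-→d21:-→d22:-→d23:-→d24:H1 -> H1
  lookup 231.27.30.6: bits 111001110001101100011110 walk d0:H4→d1:-→d2:-→d3:-→d4:-→d5:-→d6:-→d7:-→d8:-→d9:-→d10:-→d11:-→d12:-→d13:-→d14:-→d15:-→d16:-→d17:-→d18:-→d19:-→d20:-→d21:-→d22:-→d23:-→d24:H1 -> H1
  lookup 231.27.30.0: bits 111001110001101100011110 walk d0:H4→d1:-→d2:-→d3:-→d4:-→d5:-→d6:-→d7:-→d8:-→d9:-→d10:-→d11:-→d12:-→d13:-→d14:-→d15:-→d16:-→d17:-→d18:-→d19:-→d20:-→d21:-→d22:-→d23:-→d24:H1 -> H1
  + 123.160.0.0/12 (H6) depth=12
  + 128.0.0.0/1 (H4) depth=1
  del 0.0.0.0/0 (clear depth 0)
  del 123.160.0.0/12 (clear depth 12)
  + 231.27.30.0/24 (H5) depth=24
  + 0.0.0.0/0 (H6) depth=0
  lookup 231.27.30.22: bits 111001110001101100011110 walk d0:H6→d1:H4→d2:-→d3:-→d4:-→d5:-→d6:-→d7:-→d8:-→d9:-→d10:-→d11:-→d12:-→d13:-→d14:-→d15:-→d16:-→d17:-→d18:-→d19:-→d20:-→d21:-→d22:-→d23:-→d24:H5 -> H5
  + 231.27.16.0/20 (H3) depth=20
  + 140.116.0.0/16 (H5) depth=16
  lookup 140.116.0.9: bits 1000110001110100 walk d0:H6→d1:H4→d2:-→d3:-→d4:-→d5:-→d6:-→d7:-→d8:-→d9:-→d10:-→d11:-→d12:-→d13:-→d14:-→d15:-→d16:H5 -> H5
  + 123.0.0.0/8 (H5) depth=8

== LOOKUPS ==
["H2","H2","H4","H4","H4","H1","H1","H1","H5","H5"]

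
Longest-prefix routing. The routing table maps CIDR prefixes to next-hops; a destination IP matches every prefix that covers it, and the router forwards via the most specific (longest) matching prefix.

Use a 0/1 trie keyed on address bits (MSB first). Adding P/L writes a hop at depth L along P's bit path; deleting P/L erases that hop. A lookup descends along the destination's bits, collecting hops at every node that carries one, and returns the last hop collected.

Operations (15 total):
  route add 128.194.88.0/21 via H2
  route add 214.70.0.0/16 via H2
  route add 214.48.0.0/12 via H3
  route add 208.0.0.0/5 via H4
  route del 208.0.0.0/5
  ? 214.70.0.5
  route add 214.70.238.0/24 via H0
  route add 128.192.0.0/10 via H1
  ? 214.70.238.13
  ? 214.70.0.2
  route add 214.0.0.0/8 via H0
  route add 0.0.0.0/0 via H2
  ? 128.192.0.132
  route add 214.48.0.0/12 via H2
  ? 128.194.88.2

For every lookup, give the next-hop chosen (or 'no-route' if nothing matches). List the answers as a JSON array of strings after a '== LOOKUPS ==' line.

Trace:
  add 128.194.88.0/21 -> H2 at depth 21
  add 214.70.0.0/16 -> H2 at depth 16
  add 214.48.0.0/12 -> H3 at depth 12
  add 208.0.0.0/5 -> H4 at depth 5
  - 208.0.0.0/5 clear@5
  lookup 214.70.0.5: bits 1101011001000110 walk d0:-→d1:-→d2:-→d3:-→d4:-→d5:-→d6:-→d7:-→d8:-→d9:-→d10:-→d11:-→d12:-→d13:-→d14:-→d15:-→d16:H2 -> H2
  add 214.70.238.0/24 -> H0 at depth 24
  add 128.192.0.0/10 -> H1 at depth 10
  lookup 214.70.238.13: bits 110101100100011011101110 walk d0:-→d1:-→d2:-→d3:-→d4:-→d5:-→d6:-→d7:-→d8:-→d9:-→d10:-→d11:-→d12:-→d13:-→d14:-→d15:-→d16:H2→d17:-→d18:-→d19:-→d20:-→d21:-→d22:-→d23:-→d24:H0 -> H0
  lookup 214.70.0.2: bits 1101011001000110 walk d0:-→d1:-→d2:-→d3:-→d4:-→d5:-→d6:-→d7:-→d8:-→d9:-→d10:-→d11:-→d12:-→d13:-→d14:-→d15:-→d16:H2 -> H2
  add 214.0.0.0/8 -> H0 at depth 8
  add 0.0.0.0/0 -> H2 at depth 0
  lookup 128.192.0.132: bits 10000000110000 walk d0:H2→d1:-→d2:-→d3:-→d4:-→d5:-→d6:-→d7:-→d8:-→d9:-→d10:H1→d11:-→d12:-→d13:-→d14:- -> H1
  add 214.48.0.0/12 -> H2 at depth 12
  lookup 128.194.88.2: bits 100000001100001001011 walk d0:H2→d1:-→d2:-→d3:-→d4:-→d5:-→d6:-→d7:-→d8:-→d9:-→d10:H1→d11:-→d12:-→d13:-→d14:-→d15:-→d16:-→d17:-→d18:-→d19:-→d20:-→d21:H2 -> H2

== LOOKUPS ==
["H2","H0","H2","H1","H2"]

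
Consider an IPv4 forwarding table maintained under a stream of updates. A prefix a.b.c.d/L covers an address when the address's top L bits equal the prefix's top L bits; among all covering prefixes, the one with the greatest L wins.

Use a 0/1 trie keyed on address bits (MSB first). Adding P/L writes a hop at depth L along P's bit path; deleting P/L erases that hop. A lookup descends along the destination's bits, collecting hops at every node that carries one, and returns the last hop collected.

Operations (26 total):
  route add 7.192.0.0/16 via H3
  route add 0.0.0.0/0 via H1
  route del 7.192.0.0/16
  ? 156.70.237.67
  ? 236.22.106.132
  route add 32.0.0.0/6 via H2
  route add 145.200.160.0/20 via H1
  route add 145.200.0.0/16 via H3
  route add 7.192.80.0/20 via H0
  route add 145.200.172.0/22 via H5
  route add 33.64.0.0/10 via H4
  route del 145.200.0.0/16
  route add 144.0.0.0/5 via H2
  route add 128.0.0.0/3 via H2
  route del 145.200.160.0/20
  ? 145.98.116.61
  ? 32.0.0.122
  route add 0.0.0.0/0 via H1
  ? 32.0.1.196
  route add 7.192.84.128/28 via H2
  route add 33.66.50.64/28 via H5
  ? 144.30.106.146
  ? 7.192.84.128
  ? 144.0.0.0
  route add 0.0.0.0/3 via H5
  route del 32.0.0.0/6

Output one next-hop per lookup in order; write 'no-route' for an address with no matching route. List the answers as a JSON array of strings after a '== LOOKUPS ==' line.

Trace:
  add 7.192.0.0/16 -> H3 at depth 16
  add 0.0.0.0/0 -> H1 at depth 0
  del 7.192.0.0/16 (clear depth 16)
  ? 156.70.237.67  path d0:H1  best=H1
  ? 236.22.106.132  path d0:H1  best=H1
  add 32.0.0.0/6 -> H2 at depth 6
  add 145.200.160.0/20 -> H1 at depth 20
  add 145.200.0.0/16 -> H3 at depth 16
  add 7.192.80.0/20 -> H0 at depth 20
  add 145.200.172.0/22 -> H5 at depth 22
  add 33.64.0.0/10 -> H4 at depth 10
  del 145.200.0.0/16 (clear depth 16)
  add 144.0.0.0/5 -> H2 at depth 5
  add 128.0.0.0/3 -> H2 at depth 3
  del 145.200.160.0/20 (clear depth 20)
  ? 145.98.116.61  path d0:H1→d1:-→d2:-→d3:H2→d4:-→d5:H2→d6:-→d7:-→d8:-  best=H2
  ? 32.0.0.122  path d0:H1→d1:-→d2:-→d3:-→d4:-→d5:-→d6:H2→d7:-  best=H2
  add 0.0.0.0/0 -> H1 at depth 0
  ? 32.0.1.196  path d0:H1→d1:-→d2:-→d3:-→d4:-→d5:-→d6:H2→d7:-  best=H2
  add 7.192.84.128/28 -> H2 at depth 28
  add 33.66.50.64/28 -> H5 at depth 28
  ? 144.30.106.146  path d0:H1→d1:-→d2:-→d3:H2→d4:-→d5:H2→d6:-→d7:-  best=H2
  ? 7.192.84.128  path d0:H1→d1:-→d2:-→d3:-→d4:-→d5:-→d6:-→d7:-→d8:-→d9:-→d10:-→d11:-→d12:-→d13:-→d14:-→d15:-→d16:-→d17:-→d18:-→d19:-→d20:H0→d21:-→d22:-→d23:-→d24:-→d25:-→d26:-→d27:-→d28:H2  best=H2
  ? 144.0.0.0  path d0:H1→d1:-→d2:-→d3:H2→d4:-→d5:H2→d6:-→d7:-  best=H2
  add 0.0.0.0/3 -> H5 at depth 3
  del 32.0.0.0/6 (clear depth 6)

== LOOKUPS ==
["H1","H1","H2","H2","H2","H2","H2","H2"]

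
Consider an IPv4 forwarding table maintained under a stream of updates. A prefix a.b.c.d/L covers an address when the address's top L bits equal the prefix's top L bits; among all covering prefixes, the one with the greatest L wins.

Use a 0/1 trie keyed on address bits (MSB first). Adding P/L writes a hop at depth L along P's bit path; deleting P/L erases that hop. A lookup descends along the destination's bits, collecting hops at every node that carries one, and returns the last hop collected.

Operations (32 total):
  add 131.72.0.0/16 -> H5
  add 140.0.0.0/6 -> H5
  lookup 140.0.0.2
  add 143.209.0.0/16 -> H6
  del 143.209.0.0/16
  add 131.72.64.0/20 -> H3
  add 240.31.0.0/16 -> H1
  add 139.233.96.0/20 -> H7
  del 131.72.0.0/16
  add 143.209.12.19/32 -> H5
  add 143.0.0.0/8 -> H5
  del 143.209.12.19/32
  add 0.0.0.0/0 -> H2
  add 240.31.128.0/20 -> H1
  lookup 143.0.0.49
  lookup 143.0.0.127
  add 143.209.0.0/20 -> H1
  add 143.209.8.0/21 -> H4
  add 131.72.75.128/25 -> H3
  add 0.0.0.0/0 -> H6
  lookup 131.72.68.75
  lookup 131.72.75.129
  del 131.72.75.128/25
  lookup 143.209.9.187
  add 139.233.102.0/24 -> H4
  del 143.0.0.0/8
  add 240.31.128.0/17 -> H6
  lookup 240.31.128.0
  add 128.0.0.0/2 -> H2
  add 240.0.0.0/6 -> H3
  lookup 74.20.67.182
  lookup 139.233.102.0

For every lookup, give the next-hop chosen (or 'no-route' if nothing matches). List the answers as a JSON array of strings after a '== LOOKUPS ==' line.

Apply in order:
  + 131.72.0.0/16 (H5) depth=16
  + 140.0.0.0/6 (H5) depth=6
  lookup 140.0.0.2: bits 100011 walk d0:-→d1:-→d2:-→d3:-→d4:-→d5:-→d6:H5 -> H5
  + 143.209.0.0/16 (H6) depth=16
  - 143.209.0.0/16 clear@16
  + 131.72.64.0/20 (H3) depth=20
  + 240.31.0.0/16 (H1) depth=16
  + 139.233.96.0/20 (H7) depth=20
  - 131.72.0.0/16 clear@16
  + 143.209.12.19/32 (H5) depth=32
  + 143.0.0.0/8 (H5) depth=8
  - 143.209.12.19/32 clear@32
  + 0.0.0.0/0 (H2) depth=0
  + 240.31.128.0/20 (H1) depth=20
  lookup 143.0.0.49: bits 10001111 walk d0:H2→d1:-→d2:-→d3:-→d4:-→d5:-→d6:H5→d7:-→d8:H5 -> H5
  lookup 143.0.0.127: bits 10001111 walk d0:H2→d1:-→d2:-→d3:-→d4:-→d5:-→d6:H5→d7:-→d8:H5 -> H5
  + 143.209.0.0/20 (H1) depth=20
  + 143.209.8.0/21 (H4) depth=21
  + 131.72.75.128/25 (H3) depth=25
  + 0.0.0.0/0 (H6) depth=0
  lookup 131.72.68.75: bits 10000011010010000100 walk d0:H6→d1:-→d2:-→d3:-→d4:-→d5:-→d6:-→d7:-→d8:-→d9:-→d10:-→d11:-→d12:-→d13:-→d14:-→d15:-→d16:-→d17:-→d18:-→d19:-→d20:H3 -> H3
  lookup 131.72.75.129: bits 1000001101001000010010111 walk d0:H6→d1:-→d2:-→d3:-→d4:-→d5:-→d6:-→d7:-→d8:-→d9:-→d10:-→d11:-→d12:-→d13:-→d14:-→d15:-→d16:-→d17:-→d18:-→d19:-→d20:H3→d21:-→d22:-→d23:-→d24:-→d25:H3 -> H3
  - 131.72.75.128/25 clear@25
  lookup 143.209.9.187: bits 100011111101000100001 walk d0:H6→d1:-→d2:-→d3:-→d4:-→d5:-→d6:H5→d7:-→d8:H5→d9:-→d10:-→d11:-→d12:-→d13:-→d14:-→d15:-→d16:-→d17:-→d18:-→d19:-→d20:H1→d21:H4 -> H4
  + 139.233.102.0/24 (H4) depth=24
  - 143.0.0.0/8 clear@8
  + 240.31.128.0/17 (H6) depth=17
  lookup 240.31.128.0: bits 11110000000111111000 walk d0:H6→d1:-→d2:-→d3:-→d4:-→d5:-→d6:-→d7:-→d8:-→d9:-→d10:-→d11:-→d12:-→d13:-→d14:-→d15:-→d16:H1→d17:H6→d18:-→d19:-→d20:H1 -> H1
  + 128.0.0.0/2 (H2) depth=2
  + 240.0.0.0/6 (H3) depth=6
  lookup 74.20.67.182: bits ε walk d0:H6 -> H6
  lookup 139.233.102.0: bits 100010111110100101100110 walk d0:H6→d1:-→d2:H2→d3:-→d4:-→d5:-→d6:-→d7:-→d8:-→d9:-→d10:-→d11:-→d12:-→d13:-→d14:-→d15:-→d16:-→d17:-→d18:-→d19:-→d20:H7→d21:-→d22:-→d23:-→d24:H4 -> H4

== LOOKUPS ==
["H5","H5","H5","H3","H3","H4","H1","H6","H4"]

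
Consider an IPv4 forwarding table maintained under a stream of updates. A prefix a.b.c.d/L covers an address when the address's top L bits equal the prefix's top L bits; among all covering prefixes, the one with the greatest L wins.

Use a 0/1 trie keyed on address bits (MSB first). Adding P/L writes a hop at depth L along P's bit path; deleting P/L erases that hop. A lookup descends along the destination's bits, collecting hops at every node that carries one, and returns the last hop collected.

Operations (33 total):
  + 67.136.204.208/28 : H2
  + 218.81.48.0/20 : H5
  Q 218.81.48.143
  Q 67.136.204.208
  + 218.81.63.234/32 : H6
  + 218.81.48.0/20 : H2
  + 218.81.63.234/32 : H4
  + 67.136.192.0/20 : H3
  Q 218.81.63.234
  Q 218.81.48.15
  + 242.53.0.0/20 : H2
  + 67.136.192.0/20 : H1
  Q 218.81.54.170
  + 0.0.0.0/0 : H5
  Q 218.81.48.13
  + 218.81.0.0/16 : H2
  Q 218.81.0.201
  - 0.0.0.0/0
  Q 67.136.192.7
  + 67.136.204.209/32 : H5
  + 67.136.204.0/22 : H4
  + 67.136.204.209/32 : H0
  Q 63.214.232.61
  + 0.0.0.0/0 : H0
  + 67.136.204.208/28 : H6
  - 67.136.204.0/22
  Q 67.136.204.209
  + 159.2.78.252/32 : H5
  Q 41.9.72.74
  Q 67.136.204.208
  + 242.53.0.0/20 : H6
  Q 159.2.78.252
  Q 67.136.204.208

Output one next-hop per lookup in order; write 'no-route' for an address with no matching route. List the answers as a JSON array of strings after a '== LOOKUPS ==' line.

Process each operation:
  + 67.136.204.208/28 (H2) depth=28
  + 218.81.48.0/20 (H5) depth=20
  lookup 218.81.48.143: bits 11011010010100010011 walk d0:-→d1:-→d2:-→d3:-→d4:-→d5:-→d6:-→d7:-→d8:-→d9:-→d10:-→d11:-→d12:-→d13:-→d14:-→d15:-→d16:-→d17:-→d18:-→d19:-→d20:H5 -> H5
  lookup 67.136.204.208: bits 0100001110001000110011001101 walk d0:-→d1:-→d2:-→d3:-→d4:-→d5:-→d6:-→d7:-→d8:-→d9:-→d10:-→d11:-→d12:-→d13:-→d14:-→d15:-→d16:-→d17:-→d18:-→d19:-→d20:-→d21:-→d22:-→d23:-→d24:-→d25:-→d26:-→d27:-→d28:H2 -> H2
  + 218.81.63.234/32 (H6) depth=32
  + 218.81.48.0/20 (H2) depth=20
  + 218.81.63.234/32 (H4) depth=32
  + 67.136.192.0/20 (H3) depth=20
  lookup 218.81.63.234: bits 11011010010100010011111111101010 walk d0:-→d1:-→d2:-→d3:-→d4:-→d5:-→d6:-→d7:-→d8:-→d9:-→d10:-→d11:-→d12:-→d13:-→d14:-→d15:-→d16:-→d17:-→d18:-→d19:-→d20:H2→d21:-→d22:-→d23:-→d24:-→d25:-→d26:-→d27:-→d28:-→d29:-→d30:-→d31:-→d32:H4 -> H4
  lookup 218.81.48.15: bits 11011010010100010011 walk d0:-→d1:-→d2:-→d3:-→d4:-→d5:-→d6:-→d7:-→d8:-→d9:-→d10:-→d11:-→d12:-→d13:-→d14:-→d15:-→d16:-→d17:-→d18:-→d19:-→d20:H2 -> H2
  + 242.53.0.0/20 (H2) depth=20
  + 67.136.192.0/20 (H1) depth=20
  lookup 218.81.54.170: bits 11011010010100010011 walk d0:-→d1:-→d2:-→d3:-→d4:-→d5:-→d6:-→d7:-→d8:-→d9:-→d10:-→d11:-→d12:-→d13:-→d14:-→d15:-→d16:-→d17:-→d18:-→d19:-→d20:H2 -> H2
  + 0.0.0.0/0 (H5) depth=0
  lookup 218.81.48.13: bits 11011010010100010011 walk d0:H5→d1:-→d2:-→d3:-→d4:-→d5:-→d6:-→d7:-→d8:-→d9:-→d10:-→d11:-→d12:-→d13:-→d14:-→d15:-→d16:-→d17:-→d18:-→d19:-→d20:H2 -> H2
  + 218.81.0.0/16 (H2) depth=16
  lookup 218.81.0.201: bits 110110100101000100 walk d0:H5→d1:-→d2:-→d3:-→d4:-→d5:-→d6:-→d7:-→d8:-→d9:-→d10:-→d11:-→d12:-→d13:-→d14:-→d15:-→d16:H2→d17:-→d18:- -> H2
  del 0.0.0.0/0 (clear depth 0)
  lookup 67.136.192.7: bits 01000011100010001100 walk d0:-→d1:-→d2:-→d3:-→d4:-→d5:-→d6:-→d7:-→d8:-→d9:-→d10:-→d11:-→d12:-→d13:-→d14:-→d15:-→d16:-→d17:-→d18:-→d19:-→d20:H1 -> H1
  + 67.136.204.209/32 (H5) depth=32
  + 67.136.204.0/22 (H4) depth=22
  + 67.136.204.209/32 (H0) depth=32
  lookup 63.214.232.61: bits 0 walk d0:-→d1:- -> no-route
  + 0.0.0.0/0 (H0) depth=0
  + 67.136.204.208/28 (H6) depth=28
  del 67.136.204.0/22 (clear depth 22)
  lookup 67.136.204.209: bits 01000011100010001100110011010001 walk d0:H0→d1:-→d2:-→d3:-→d4:-→d5:-→d6:-→d7:-→d8:-→d9:-→d10:-→d11:-→d12:-→d13:-→d14:-→d15:-→d16:-→d17:-→d18:-→d19:-→d20:H1→d21:-→d22:-→d23:-→d24:-→d25:-→d26:-→d27:-→d28:H6→d29:-→d30:-→d31:-→d32:H0 -> H0
  + 159.2.78.252/32 (H5) depth=32
  lookup 41.9.72.74: bits 0 walk d0:H0→d1:- -> H0
  lookup 67.136.204.208: bits 0100001110001000110011001101000 walk d0:H0→d1:-→d2:-→d3:-→d4:-→d5:-→d6:-→d7:-→d8:-→d9:-→d10:-→d11:-→d12:-→d13:-→d14:-→d15:-→d16:-→d17:-→d18:-→d19:-→d20:H1→d21:-→d22:-→d23:-→d24:-→d25:-→d26:-→d27:-→d28:H6→d29:-→d30:-→d31:- -> H6
  + 242.53.0.0/20 (H6) depth=20
  lookup 159.2.78.252: bits 10011111000000100100111011111100 walk d0:H0→d1:-→d2:-→d3:-→d4:-→d5:-→d6:-→d7:-→d8:-→d9:-→d10:-→d11:-→d12:-→d13:-→d14:-→d15:-→d16:-→d17:-→d18:-→d19:-→d20:-→d21:-→d22:-→d23:-→d24:-→d25:-→d26:-→d27:-→d28:-→d29:-→d30:-→d31:-→d32:H5 -> H5
  lookup 67.136.204.208: bits 0100001110001000110011001101000 walk d0:H0→d1:-→d2:-→d3:-→d4:-→d5:-→d6:-→d7:-→d8:-→d9:-→d10:-→d11:-→d12:-→d13:-→d14:-→d15:-→d16:-→d17:-→d18:-→d19:-→d20:H1→d21:-→d22:-→d23:-→d24:-→d25:-→d26:-→d27:-→d28:H6→d29:-→d30:-→d31:- -> H6

== LOOKUPS ==
["H5","H2","H4","H2","H2","H2","H2","H1","no-route","H0","H0","H6","H5","H6"]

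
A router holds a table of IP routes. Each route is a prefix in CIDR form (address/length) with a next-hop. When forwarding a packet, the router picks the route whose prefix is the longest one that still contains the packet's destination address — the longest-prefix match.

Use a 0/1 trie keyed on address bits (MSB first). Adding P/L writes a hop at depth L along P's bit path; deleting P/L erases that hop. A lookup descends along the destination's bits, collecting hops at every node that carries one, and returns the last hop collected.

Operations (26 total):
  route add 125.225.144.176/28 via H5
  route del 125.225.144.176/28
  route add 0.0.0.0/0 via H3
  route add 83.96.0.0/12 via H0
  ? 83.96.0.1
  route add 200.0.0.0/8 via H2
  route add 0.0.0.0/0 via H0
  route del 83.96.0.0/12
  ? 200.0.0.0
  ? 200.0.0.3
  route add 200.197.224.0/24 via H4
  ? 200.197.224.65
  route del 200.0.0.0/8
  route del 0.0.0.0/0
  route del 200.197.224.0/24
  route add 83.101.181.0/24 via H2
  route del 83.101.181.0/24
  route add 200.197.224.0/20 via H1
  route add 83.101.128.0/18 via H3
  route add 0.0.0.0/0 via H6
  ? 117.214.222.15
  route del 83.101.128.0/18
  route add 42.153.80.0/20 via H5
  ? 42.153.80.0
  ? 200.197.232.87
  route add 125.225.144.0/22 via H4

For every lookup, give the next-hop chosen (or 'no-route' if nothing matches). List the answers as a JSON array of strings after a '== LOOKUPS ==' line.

Process each operation:
  + 125.225.144.176/28 (H5) depth=28
  - 125.225.144.176/28 clear@28
  + 0.0.0.0/0 (H3) depth=0
  + 83.96.0.0/12 (H0) depth=12
  lookup 83.96.0.1: bits 010100110110 walk d0:H3→d1:-→d2:-→d3:-→d4:-→d5:-→d6:-→d7:-→d8:-→d9:-→d10:-→d11:-→d12:H0 -> H0
  + 200.0.0.0/8 (H2) depth=8
  + 0.0.0.0/0 (H0) depth=0
  - 83.96.0.0/12 clear@12
  lookup 200.0.0.0: bits 11001000 walk d0:H0→d1:-→d2:-→d3:-→d4:-→d5:-→d6:-→d7:-→d8:H2 -> H2
  lookup 200.0.0.3: bits 11001000 walk d0:H0→d1:-→d2:-→d3:-→d4:-→d5:-→d6:-→d7:-→d8:H2 -> H2
  + 200.197.224.0/24 (H4) depth=24
  lookup 200.197.224.65: bits 110010001100010111100000 walk d0:H0→d1:-→d2:-→d3:-→d4:-→d5:-→d6:-→d7:-→d8:H2→d9:-→d10:-→d11:-→d12:-→d13:-→d14:-→d15:-→d16:-→d17:-→d18:-→d19:-→d20:-→d21:-→d22:-→d23:-→d24:H4 -> H4
  - 200.0.0.0/8 clear@8
  - 0.0.0.0/0 clear@0
  - 200.197.224.0/24 clear@24
  + 83.101.181.0/24 (H2) depth=24
  - 83.101.181.0/24 clear@24
  + 200.197.224.0/20 (H1) depth=20
  + 83.101.128.0/18 (H3) depth=18
  + 0.0.0.0/0 (H6) depth=0
  lookup 117.214.222.15: bits 0111 walk d0:H6→d1:-→d2:-→d3:-→d4:- -> H6
  - 83.101.128.0/18 clear@18
  + 42.153.80.0/20 (H5) depth=20
  lookup 42.153.80.0: bits 00101010100110010101 walk d0:H6→d1:-→d2:-→d3:-→d4:-→d5:-→d6:-→d7:-→d8:-→d9:-→d10:-→d11:-→d12:-→d13:-→d14:-→d15:-→d16:-→d17:-→d18:-→d19:-→d20:H5 -> H5
  lookup 200.197.232.87: bits 11001000110001011110 walk d0:H6→d1:-→d2:-→d3:-→d4:-→d5:-→d6:-→d7:-→d8:-→d9:-→d10:-→d11:-→d12:-→d13:-→d14:-→d15:-→d16:-→d17:-→d18:-→d19:-→d20:H1 -> H1
  + 125.225.144.0/22 (H4) depth=22

== LOOKUPS ==
["H0","H2","H2","H4","H6","H5","H1"]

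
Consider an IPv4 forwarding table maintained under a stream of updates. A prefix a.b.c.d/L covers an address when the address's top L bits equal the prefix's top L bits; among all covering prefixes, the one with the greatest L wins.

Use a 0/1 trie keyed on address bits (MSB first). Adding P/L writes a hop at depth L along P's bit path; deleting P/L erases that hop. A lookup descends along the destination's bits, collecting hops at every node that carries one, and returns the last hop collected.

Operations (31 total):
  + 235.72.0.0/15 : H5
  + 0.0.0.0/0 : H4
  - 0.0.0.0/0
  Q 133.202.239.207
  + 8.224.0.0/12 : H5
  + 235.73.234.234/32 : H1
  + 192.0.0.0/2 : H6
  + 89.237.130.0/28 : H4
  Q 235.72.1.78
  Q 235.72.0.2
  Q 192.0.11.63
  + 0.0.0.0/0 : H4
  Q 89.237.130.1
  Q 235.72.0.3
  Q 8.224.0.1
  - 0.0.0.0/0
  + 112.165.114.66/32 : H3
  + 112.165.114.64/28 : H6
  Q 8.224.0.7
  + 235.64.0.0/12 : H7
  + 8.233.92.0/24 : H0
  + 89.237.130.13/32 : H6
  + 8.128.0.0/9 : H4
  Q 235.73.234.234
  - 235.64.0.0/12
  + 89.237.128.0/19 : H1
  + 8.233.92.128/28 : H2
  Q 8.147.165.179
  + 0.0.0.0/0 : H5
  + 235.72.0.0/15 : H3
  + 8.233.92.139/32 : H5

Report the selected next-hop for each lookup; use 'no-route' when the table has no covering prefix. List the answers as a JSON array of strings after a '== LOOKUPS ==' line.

Apply in order:
  + 235.72.0.0/15 (H5) depth=15
  + 0.0.0.0/0 (H4) depth=0
  - 0.0.0.0/0 clear@0
  lookup 133.202.239.207: bits 1 walk d0:-→d1:- -> no-route
  + 8.224.0.0/12 (H5) depth=12
  + 235.73.234.234/32 (H1) depth=32
  + 192.0.0.0/2 (H6) depth=2
  + 89.237.130.0/28 (H4) depth=28
  lookup 235.72.1.78: bits 111010110100100 walk d0:-→d1:-→d2:H6→d3:-→d4:-→d5:-→d6:-→d7:-→d8:-→d9:-→d10:-→d11:-→d12:-→d13:-→d14:-→d15:H5 -> H5
  lookup 235.72.0.2: bits 111010110100100 walk d0:-→d1:-→d2:H6→d3:-→d4:-→d5:-→d6:-→d7:-→d8:-→d9:-→d10:-→d11:-→d12:-→d13:-→d14:-→d15:H5 -> H5
  lookup 192.0.11.63: bits 11 walk d0:-→d1:-→d2:H6 -> H6
  + 0.0.0.0/0 (H4) depth=0
  lookup 89.237.130.1: bits 0101100111101101100000100000 walk d0:H4→d1:-→d2:-→d3:-→d4:-→d5:-→d6:-→d7:-→d8:-→d9:-→d10:-→d11:-→d12:-→d13:-→d14:-→d15:-→d16:-→d17:-→d18:-→d19:-→d20:-→d21:-→d22:-→d23:-→d24:-→d25:-→d26:-→d27:-→d28:H4 -> H4
  lookup 235.72.0.3: bits 111010110100100 walk d0:H4→d1:-→d2:H6→d3:-→d4:-→d5:-→d6:-→d7:-→d8:-→d9:-→d10:-→d11:-→d12:-→d13:-→d14:-→d15:H5 -> H5
  lookup 8.224.0.1: bits 000010001110 walk d0:H4→d1:-→d2:-→d3:-→d4:-→d5:-→d6:-→d7:-→d8:-→d9:-→d10:-→d11:-→d12:H5 -> H5
  - 0.0.0.0/0 clear@0
  + 112.165.114.66/32 (H3) depth=32
  + 112.165.114.64/28 (H6) depth=28
  lookup 8.224.0.7: bits 000010001110 walk d0:-→d1:-→d2:-→d3:-→d4:-→d5:-→d6:-→d7:-→d8:-→d9:-→d10:-→d11:-→d12:H5 -> H5
  + 235.64.0.0/12 (H7) depth=12
  + 8.233.92.0/24 (H0) depth=24
  + 89.237.130.13/32 (H6) depth=32
  + 8.128.0.0/9 (H4) depth=9
  lookup 235.73.234.234: bits 11101011010010011110101011101010 walk d0:-→d1:-→d2:H6→d3:-→d4:-→d5:-→d6:-→d7:-→d8:-→d9:-→d10:-→d11:-→d12:H7→d13:-→d14:-→d15:H5→d16:-→d17:-→d18:-→d19:-→d20:-→d21:-→d22:-→d23:-→d24:-→d25:-→d26:-→d27:-→d28:-→d29:-→d30:-→d31:-→d32:H1 -> H1
  - 235.64.0.0/12 clear@12
  + 89.237.128.0/19 (H1) depth=19
  + 8.233.92.128/28 (H2) depth=28
  lookup 8.147.165.179: bits 000010001 walk d0:-→d1:-→d2:-→d3:-→d4:-→d5:-→d6:-→d7:-→d8:-→d9:H4 -> H4
  + 0.0.0.0/0 (H5) depth=0
  + 235.72.0.0/15 (H3) depth=15
  + 8.233.92.139/32 (H5) depth=32

== LOOKUPS ==
["no-route","H5","H5","H6","H4","H5","H5","H5","H1","H4"]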